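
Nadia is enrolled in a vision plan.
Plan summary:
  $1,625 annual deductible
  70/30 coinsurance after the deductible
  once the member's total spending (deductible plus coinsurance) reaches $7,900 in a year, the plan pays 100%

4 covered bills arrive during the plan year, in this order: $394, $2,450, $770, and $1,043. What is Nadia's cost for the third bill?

Bill 1, $394: fully absorbed by the deductible. Member pays $394; OOP now $394.
Bill 2, $2,450: deductible takes $1,231, $1,219 remains; 30% of $1,219 = $365.70. Member owes $1,596.70 (running OOP $1,990.70).
Bill 3, $770: 30% coinsurance on $770 = $231. Cost to member: $231. OOP to date $2,221.70.

$231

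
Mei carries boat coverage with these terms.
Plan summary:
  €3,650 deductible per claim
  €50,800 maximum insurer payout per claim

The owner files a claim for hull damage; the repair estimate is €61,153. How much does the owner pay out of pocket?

€10,353

After the deductible, €61,153 − €3,650 = €57,503 remains.
Since €57,503 > €50,800, the payout is capped at €50,800.
The owner bears the rest of the original loss: €61,153 − €50,800 = €10,353.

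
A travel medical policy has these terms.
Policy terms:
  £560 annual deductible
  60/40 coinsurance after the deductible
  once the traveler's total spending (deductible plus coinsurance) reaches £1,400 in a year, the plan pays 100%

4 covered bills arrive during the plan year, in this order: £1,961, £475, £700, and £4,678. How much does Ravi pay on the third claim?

#1 (£1,961): £560 finishes the deductible; £1,401 goes to coinsurance; coinsurance £1,401 × 40% = £560.40. Traveler owes £1,120.40 (running OOP £1,120.40).
#2 (£475): deductible already satisfied, so traveler's share is 40% × £475 = £190. Traveler pays £190; OOP now £1,310.40.
#3 (£700): deductible met; 40% of £700 = £280. Adding that to £1,310.40 gives £1,590.40, past the £1,400 cap; traveler pays only £1,400 − £1,310.40 = £89.60.

£89.60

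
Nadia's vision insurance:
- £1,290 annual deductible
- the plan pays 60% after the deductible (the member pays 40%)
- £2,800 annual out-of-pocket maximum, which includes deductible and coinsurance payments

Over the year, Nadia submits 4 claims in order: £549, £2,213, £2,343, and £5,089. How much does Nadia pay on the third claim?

£921.20

#1 (£549): entire amount goes to the deductible. Cost to member: £549. OOP to date £549.
#2 (£2,213): deductible takes £741, £1,472 remains; 40% of £1,472 = £588.80. Member owes £1,329.80 (running OOP £1,878.80).
#3 (£2,343): deductible already satisfied, so member's share is 40% × £2,343 = £937.20. That would push OOP to £2,816, over the £2,800 cap, so member pays £2,800 − £1,878.80 = £921.20.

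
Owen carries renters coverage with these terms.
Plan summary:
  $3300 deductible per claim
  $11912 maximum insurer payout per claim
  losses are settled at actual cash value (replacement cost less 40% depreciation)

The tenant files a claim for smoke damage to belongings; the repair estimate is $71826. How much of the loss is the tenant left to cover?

Depreciate 40%: the covered value is $71826 × 0.6 = $43095.60.
Less the $3300 deductible: $43095.60 − $3300 = $39795.60.
Since $39795.60 > $11912, the payout is capped at $11912.
Tenant's share is the uncovered remainder: $71826 − $11912 = $59914.

$59914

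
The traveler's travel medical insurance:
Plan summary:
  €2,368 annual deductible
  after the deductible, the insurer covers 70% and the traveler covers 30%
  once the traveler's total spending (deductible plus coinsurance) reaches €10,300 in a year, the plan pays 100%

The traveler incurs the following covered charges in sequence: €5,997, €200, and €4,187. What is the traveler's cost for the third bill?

Claim 1 — €5,997: €2,368 to deductible, leaving €3,629; coinsurance €3,629 × 30% = €1,088.70. Traveler pays €3,456.70; OOP now €3,456.70.
Claim 2 — €200: 30% coinsurance on €200 = €60. Cost to traveler: €60. OOP to date €3,516.70.
Claim 3 — €4,187: 30% coinsurance on €4,187 = €1,256.10. Cost to traveler: €1,256.10. OOP to date €4,772.80.

€1,256.10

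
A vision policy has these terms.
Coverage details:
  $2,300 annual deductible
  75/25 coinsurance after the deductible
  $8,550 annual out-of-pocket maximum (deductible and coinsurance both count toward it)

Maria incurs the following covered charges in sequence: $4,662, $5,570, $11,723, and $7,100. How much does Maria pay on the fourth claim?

$1,336.25

Claim 1 — $4,662: $2,300 to deductible, leaving $2,362; member's 25% is $590.50. Cost to member: $2,890.50. OOP to date $2,890.50.
Claim 2 — $5,570: deductible met; 25% of $5,570 = $1,392.50. Member pays $1,392.50; OOP now $4,283.
Claim 3 — $11,723: deductible met; 25% of $11,723 = $2,930.75. Cost to member: $2,930.75. OOP to date $7,213.75.
Claim 4 — $7,100: deductible met; 25% of $7,100 = $1,775. Adding that to $7,213.75 gives $8,988.75, past the $8,550 cap; member pays only $8,550 − $7,213.75 = $1,336.25.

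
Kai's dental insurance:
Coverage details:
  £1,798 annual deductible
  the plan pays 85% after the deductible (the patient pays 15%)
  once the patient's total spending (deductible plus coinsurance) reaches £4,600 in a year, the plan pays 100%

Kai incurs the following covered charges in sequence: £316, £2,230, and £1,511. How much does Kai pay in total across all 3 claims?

#1 (£316): all of it applies to the deductible. Patient owes £316 (running OOP £316).
#2 (£2,230): deductible takes £1,482, £748 remains; patient's 15% is £112.20. Patient pays £1,594.20; OOP now £1,910.20.
#3 (£1,511): 15% coinsurance on £1,511 = £226.65. Patient owes £226.65 (running OOP £2,136.85).
Summing the patient's payments: £316 + £1,594.20 + £226.65 = £2,136.85.

£2,136.85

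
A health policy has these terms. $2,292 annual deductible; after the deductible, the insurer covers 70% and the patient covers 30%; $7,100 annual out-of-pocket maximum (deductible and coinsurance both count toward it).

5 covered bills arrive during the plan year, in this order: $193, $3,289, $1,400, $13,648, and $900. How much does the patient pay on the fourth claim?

Claim 1 ($193): entire amount goes to the deductible. Patient owes $193 (running OOP $193).
Claim 2 ($3,289): $2,099 finishes the deductible; $1,190 goes to coinsurance; coinsurance $1,190 × 30% = $357. Patient pays $2,456; OOP now $2,649.
Claim 3 ($1,400): deductible already satisfied, so patient's share is 30% × $1,400 = $420. Cost to patient: $420. OOP to date $3,069.
Claim 4 ($13,648): deductible met; 30% of $13,648 = $4,094.40. That would push OOP to $7,163.40, over the $7,100 cap, so patient pays $7,100 − $3,069 = $4,031.

$4,031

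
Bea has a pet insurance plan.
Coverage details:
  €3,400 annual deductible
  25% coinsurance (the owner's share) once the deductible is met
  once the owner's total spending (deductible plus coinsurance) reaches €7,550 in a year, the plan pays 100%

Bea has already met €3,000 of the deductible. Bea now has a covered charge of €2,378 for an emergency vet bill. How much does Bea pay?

Deductible still to meet: €3,400 − €3,000 = €400.
After the €400 deductible portion, €2,378 − €400 = €1,978 is subject to coinsurance.
25% of €1,978 = €494.50 falls to the owner.
So the owner owes €400 + €494.50 = €894.50 before any cap.
Total out-of-pocket so far would be €3,000 + €894.50 = €3,894.50, below the €7,550 cap — no reduction.

€894.50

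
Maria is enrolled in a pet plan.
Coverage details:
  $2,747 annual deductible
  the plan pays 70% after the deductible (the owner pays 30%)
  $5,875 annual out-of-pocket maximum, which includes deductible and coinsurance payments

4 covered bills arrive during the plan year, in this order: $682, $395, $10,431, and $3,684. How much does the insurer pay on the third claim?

$6,132.70

Bill 1, $682: all of it applies to the deductible. Owner owes $682 (running OOP $682). Insurer: $682 − $682 = $0.
Bill 2, $395: entire amount goes to the deductible. Owner owes $395 (running OOP $1,077). Insurer: $395 − $395 = $0.
Bill 3, $10,431: $1,670 to deductible, leaving $8,761; coinsurance $8,761 × 30% = $2,628.30. Cost to owner: $4,298.30. OOP to date $5,375.30. Insurer: $10,431 − $4,298.30 = $6,132.70.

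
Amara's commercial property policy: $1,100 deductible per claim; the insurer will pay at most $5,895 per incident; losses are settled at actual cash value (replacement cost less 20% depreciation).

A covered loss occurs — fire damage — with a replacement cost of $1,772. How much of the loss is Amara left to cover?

Depreciate 20%: the covered value is $1,772 × 0.8 = $1,417.60.
After the deductible, $1,417.60 − $1,100 = $317.60 remains.
$317.60 ≤ $5,895, so the limit doesn't bind; insurer pays $317.60.
Business's share is the uncovered remainder: $1,772 − $317.60 = $1,454.40.

$1,454.40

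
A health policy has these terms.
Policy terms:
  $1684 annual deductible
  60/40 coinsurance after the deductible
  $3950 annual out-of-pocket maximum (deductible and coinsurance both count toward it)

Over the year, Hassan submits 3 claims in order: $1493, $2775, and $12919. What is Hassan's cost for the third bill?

$1232.40

Claim 1 ($1493): entire amount goes to the deductible. Patient pays $1493; OOP now $1493.
Claim 2 ($2775): $191 to deductible, leaving $2584; patient's 40% is $1033.60. Cost to patient: $1224.60. OOP to date $2717.60.
Claim 3 ($12919): deductible already satisfied, so patient's share is 40% × $12919 = $5167.60. Adding that to $2717.60 gives $7885.20, past the $3950 cap; patient pays only $3950 − $2717.60 = $1232.40.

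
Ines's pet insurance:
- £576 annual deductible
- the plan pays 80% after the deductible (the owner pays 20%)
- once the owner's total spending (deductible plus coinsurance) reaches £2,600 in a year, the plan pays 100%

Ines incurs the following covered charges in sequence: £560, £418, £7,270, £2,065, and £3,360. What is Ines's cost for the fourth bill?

#1 (£560): entire amount goes to the deductible. Owner owes £560 (running OOP £560).
#2 (£418): deductible takes £16, £402 remains; coinsurance £402 × 20% = £80.40. Owner pays £96.40; OOP now £656.40.
#3 (£7,270): deductible met; 20% of £7,270 = £1,454. Cost to owner: £1,454. OOP to date £2,110.40.
#4 (£2,065): deductible met; 20% of £2,065 = £413. Owner owes £413 (running OOP £2,523.40).

£413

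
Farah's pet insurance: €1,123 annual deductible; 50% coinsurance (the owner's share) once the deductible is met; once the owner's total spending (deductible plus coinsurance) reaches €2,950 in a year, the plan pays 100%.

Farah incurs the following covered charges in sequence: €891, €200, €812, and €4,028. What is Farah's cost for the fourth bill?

Claim 1 (€891): entire amount goes to the deductible. Owner pays €891; OOP now €891.
Claim 2 (€200): all of it applies to the deductible. Owner pays €200; OOP now €1,091.
Claim 3 (€812): €32 to deductible, leaving €780; 50% of €780 = €390. Cost to owner: €422. OOP to date €1,513.
Claim 4 (€4,028): 50% coinsurance on €4,028 = €2,014. Adding that to €1,513 gives €3,527, past the €2,950 cap; owner pays only €2,950 − €1,513 = €1,437.

€1,437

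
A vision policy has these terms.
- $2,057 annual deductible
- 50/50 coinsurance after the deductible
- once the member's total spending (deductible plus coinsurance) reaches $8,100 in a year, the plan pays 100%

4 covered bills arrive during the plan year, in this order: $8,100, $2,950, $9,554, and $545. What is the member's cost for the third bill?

Bill 1, $8,100: $2,057 finishes the deductible; $6,043 goes to coinsurance; coinsurance $6,043 × 50% = $3,021.50. Member owes $5,078.50 (running OOP $5,078.50).
Bill 2, $2,950: 50% coinsurance on $2,950 = $1,475. Cost to member: $1,475. OOP to date $6,553.50.
Bill 3, $9,554: 50% coinsurance on $9,554 = $4,777. OOP would hit $11,330.50 > $8,100, so the cap limits the member to $8,100 − $6,553.50 = $1,546.50.

$1,546.50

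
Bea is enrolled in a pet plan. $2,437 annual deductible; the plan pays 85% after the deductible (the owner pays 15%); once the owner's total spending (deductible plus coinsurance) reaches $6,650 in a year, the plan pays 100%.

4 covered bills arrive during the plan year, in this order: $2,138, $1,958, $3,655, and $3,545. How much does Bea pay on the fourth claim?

#1 ($2,138): fully absorbed by the deductible. Owner pays $2,138; OOP now $2,138.
#2 ($1,958): $299 finishes the deductible; $1,659 goes to coinsurance; owner's 15% is $248.85. Owner owes $547.85 (running OOP $2,685.85).
#3 ($3,655): deductible met; 15% of $3,655 = $548.25. Cost to owner: $548.25. OOP to date $3,234.10.
#4 ($3,545): deductible already satisfied, so owner's share is 15% × $3,545 = $531.75. Owner owes $531.75 (running OOP $3,765.85).

$531.75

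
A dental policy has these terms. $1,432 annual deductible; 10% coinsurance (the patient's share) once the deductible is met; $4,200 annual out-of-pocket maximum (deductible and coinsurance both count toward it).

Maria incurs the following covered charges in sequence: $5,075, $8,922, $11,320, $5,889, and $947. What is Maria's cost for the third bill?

$1,132

Claim 1 — $5,075: $1,432 finishes the deductible; $3,643 goes to coinsurance; coinsurance $3,643 × 10% = $364.30. Patient owes $1,796.30 (running OOP $1,796.30).
Claim 2 — $8,922: 10% coinsurance on $8,922 = $892.20. Cost to patient: $892.20. OOP to date $2,688.50.
Claim 3 — $11,320: deductible already satisfied, so patient's share is 10% × $11,320 = $1,132. Cost to patient: $1,132. OOP to date $3,820.50.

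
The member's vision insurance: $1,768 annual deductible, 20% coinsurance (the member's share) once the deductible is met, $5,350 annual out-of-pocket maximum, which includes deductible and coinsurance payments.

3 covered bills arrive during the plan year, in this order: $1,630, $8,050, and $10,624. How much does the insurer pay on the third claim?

Claim 1 ($1,630): entire amount goes to the deductible. Cost to member: $1,630. OOP to date $1,630. Plan pays $1,630 − $1,630 = $0.
Claim 2 ($8,050): deductible takes $138, $7,912 remains; coinsurance $7,912 × 20% = $1,582.40. Member owes $1,720.40 (running OOP $3,350.40). Insurer: $8,050 − $1,720.40 = $6,329.60.
Claim 3 ($10,624): deductible met; 20% of $10,624 = $2,124.80. Adding that to $3,350.40 gives $5,475.20, past the $5,350 cap; member pays only $5,350 − $3,350.40 = $1,999.60. Insurer: $10,624 − $1,999.60 = $8,624.40.

$8,624.40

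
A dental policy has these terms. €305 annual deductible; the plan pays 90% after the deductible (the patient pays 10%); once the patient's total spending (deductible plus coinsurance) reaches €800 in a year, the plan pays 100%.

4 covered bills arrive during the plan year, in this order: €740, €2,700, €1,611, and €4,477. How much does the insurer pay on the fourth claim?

Bill 1, €740: €305 finishes the deductible; €435 goes to coinsurance; coinsurance €435 × 10% = €43.50. Patient owes €348.50 (running OOP €348.50). Plan pays €740 − €348.50 = €391.50.
Bill 2, €2,700: 10% coinsurance on €2,700 = €270. Patient pays €270; OOP now €618.50. Insurer: €2,700 − €270 = €2,430.
Bill 3, €1,611: deductible met; 10% of €1,611 = €161.10. Patient owes €161.10 (running OOP €779.60). Plan pays €1,611 − €161.10 = €1,449.90.
Bill 4, €4,477: 10% coinsurance on €4,477 = €447.70. That would push OOP to €1,227.30, over the €800 cap, so patient pays €800 − €779.60 = €20.40. Plan pays €4,477 − €20.40 = €4,456.60.

€4,456.60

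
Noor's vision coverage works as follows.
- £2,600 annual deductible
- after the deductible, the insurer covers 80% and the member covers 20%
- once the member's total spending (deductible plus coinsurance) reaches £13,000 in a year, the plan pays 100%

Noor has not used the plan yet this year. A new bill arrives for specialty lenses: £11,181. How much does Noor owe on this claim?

£4,316.20

Nothing has been paid toward the £2,600 deductible, so the first £2,600 of this charge is applied there.
The remaining £8,581 (= £11,181 − £2,600) moves to coinsurance.
Coinsurance: £8,581 × 20% = £1,716.20.
So the member owes £2,600 + £1,716.20 = £4,316.20 before any cap.
Total out-of-pocket so far would be £0 + £4,316.20 = £4,316.20, below the £13,000 cap — no reduction.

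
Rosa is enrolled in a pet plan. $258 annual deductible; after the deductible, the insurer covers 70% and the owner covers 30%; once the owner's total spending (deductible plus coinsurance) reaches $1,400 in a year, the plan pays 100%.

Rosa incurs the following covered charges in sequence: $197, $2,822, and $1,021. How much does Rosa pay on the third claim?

Bill 1, $197: entire amount goes to the deductible. Owner owes $197 (running OOP $197).
Bill 2, $2,822: $61 finishes the deductible; $2,761 goes to coinsurance; 30% of $2,761 = $828.30. Owner owes $889.30 (running OOP $1,086.30).
Bill 3, $1,021: deductible already satisfied, so owner's share is 30% × $1,021 = $306.30. Owner owes $306.30 (running OOP $1,392.60).

$306.30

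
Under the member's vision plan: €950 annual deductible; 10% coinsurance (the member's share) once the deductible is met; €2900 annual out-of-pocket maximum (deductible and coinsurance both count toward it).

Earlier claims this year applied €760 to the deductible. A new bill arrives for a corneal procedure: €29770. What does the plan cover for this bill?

€27630

€760 of the €950 deductible is already met, leaving €190.
After the €190 deductible portion, €29770 − €190 = €29580 is subject to coinsurance.
Coinsurance: €29580 × 10% = €2958.
So the member owes €190 + €2958 = €3148 before any cap.
That would bring total out-of-pocket to €3908, past the €2900 cap. The member is capped at €2900 − €760 = €2140 on this claim.
The insurer covers the remainder: €29770 − €2140 = €27630.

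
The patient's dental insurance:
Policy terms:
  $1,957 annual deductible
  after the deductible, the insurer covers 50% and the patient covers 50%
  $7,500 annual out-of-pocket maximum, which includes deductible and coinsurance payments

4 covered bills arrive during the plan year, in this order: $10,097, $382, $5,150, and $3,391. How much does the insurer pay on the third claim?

$3,868

#1 ($10,097): $1,957 finishes the deductible; $8,140 goes to coinsurance; patient's 50% is $4,070. Patient owes $6,027 (running OOP $6,027). Plan pays $10,097 − $6,027 = $4,070.
#2 ($382): deductible already satisfied, so patient's share is 50% × $382 = $191. Cost to patient: $191. OOP to date $6,218. Insurer: $382 − $191 = $191.
#3 ($5,150): deductible already satisfied, so patient's share is 50% × $5,150 = $2,575. Adding that to $6,218 gives $8,793, past the $7,500 cap; patient pays only $7,500 − $6,218 = $1,282. Plan pays $5,150 − $1,282 = $3,868.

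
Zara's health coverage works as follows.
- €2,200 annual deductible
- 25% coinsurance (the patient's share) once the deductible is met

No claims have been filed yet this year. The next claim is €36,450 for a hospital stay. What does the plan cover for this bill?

The full €2,200 deductible is still open; €2,200 of this bill applies to it.
That leaves €36,450 − €2,200 = €34,250 for coinsurance.
Coinsurance: €34,250 × 25% = €8,562.50.
Patient responsibility: €2,200 + €8,562.50 = €10,762.50.
The plan picks up €36,450 − €10,762.50 = €25,687.50.

€25,687.50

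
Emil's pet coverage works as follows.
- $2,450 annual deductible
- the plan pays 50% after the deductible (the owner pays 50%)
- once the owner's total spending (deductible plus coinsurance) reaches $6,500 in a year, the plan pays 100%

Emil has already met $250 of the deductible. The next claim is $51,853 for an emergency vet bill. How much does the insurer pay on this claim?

Deductible still to meet: $2,450 − $250 = $2,200.
After the $2,200 deductible portion, $51,853 − $2,200 = $49,653 is subject to coinsurance.
Owner's 50% share of $49,653 is $24,826.50.
So the owner owes $2,200 + $24,826.50 = $27,026.50 before any cap.
That would bring total out-of-pocket to $27,276.50, past the $6,500 cap. The owner is capped at $6,500 − $250 = $6,250 on this claim.
Insurer pays the balance: $51,853 − $6,250 = $45,603.

$45,603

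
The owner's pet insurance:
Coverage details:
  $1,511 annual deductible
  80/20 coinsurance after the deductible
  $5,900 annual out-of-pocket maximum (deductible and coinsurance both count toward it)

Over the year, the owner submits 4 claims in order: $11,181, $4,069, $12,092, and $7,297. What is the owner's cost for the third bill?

$1,641.20

Claim 1 — $11,181: $1,511 finishes the deductible; $9,670 goes to coinsurance; owner's 20% is $1,934. Owner owes $3,445 (running OOP $3,445).
Claim 2 — $4,069: deductible met; 20% of $4,069 = $813.80. Cost to owner: $813.80. OOP to date $4,258.80.
Claim 3 — $12,092: deductible already satisfied, so owner's share is 20% × $12,092 = $2,418.40. OOP would hit $6,677.20 > $5,900, so the cap limits the owner to $5,900 − $4,258.80 = $1,641.20.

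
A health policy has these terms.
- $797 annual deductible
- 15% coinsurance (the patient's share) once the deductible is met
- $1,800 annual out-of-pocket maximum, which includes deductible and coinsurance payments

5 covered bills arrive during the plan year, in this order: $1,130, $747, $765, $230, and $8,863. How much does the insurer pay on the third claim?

$650.25

Claim 1 ($1,130): $797 finishes the deductible; $333 goes to coinsurance; coinsurance $333 × 15% = $49.95. Patient owes $846.95 (running OOP $846.95). Plan pays $1,130 − $846.95 = $283.05.
Claim 2 ($747): deductible already satisfied, so patient's share is 15% × $747 = $112.05. Patient pays $112.05; OOP now $959. Insurer: $747 − $112.05 = $634.95.
Claim 3 ($765): 15% coinsurance on $765 = $114.75. Patient pays $114.75; OOP now $1,073.75. Insurer: $765 − $114.75 = $650.25.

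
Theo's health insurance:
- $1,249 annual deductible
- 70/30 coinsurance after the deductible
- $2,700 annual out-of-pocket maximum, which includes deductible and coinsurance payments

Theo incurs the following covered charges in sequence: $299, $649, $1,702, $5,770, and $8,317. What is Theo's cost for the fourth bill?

$1,030.70

#1 ($299): entire amount goes to the deductible. Cost to patient: $299. OOP to date $299.
#2 ($649): all of it applies to the deductible. Cost to patient: $649. OOP to date $948.
#3 ($1,702): $301 to deductible, leaving $1,401; coinsurance $1,401 × 30% = $420.30. Patient owes $721.30 (running OOP $1,669.30).
#4 ($5,770): deductible already satisfied, so patient's share is 30% × $5,770 = $1,731. Adding that to $1,669.30 gives $3,400.30, past the $2,700 cap; patient pays only $2,700 − $1,669.30 = $1,030.70.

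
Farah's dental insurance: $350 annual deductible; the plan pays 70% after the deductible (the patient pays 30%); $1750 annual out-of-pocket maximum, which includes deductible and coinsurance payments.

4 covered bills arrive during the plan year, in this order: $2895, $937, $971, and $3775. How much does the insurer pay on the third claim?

$679.70

Claim 1 — $2895: $350 to deductible, leaving $2545; coinsurance $2545 × 30% = $763.50. Patient owes $1113.50 (running OOP $1113.50). Insurer: $2895 − $1113.50 = $1781.50.
Claim 2 — $937: 30% coinsurance on $937 = $281.10. Patient pays $281.10; OOP now $1394.60. Plan pays $937 − $281.10 = $655.90.
Claim 3 — $971: deductible already satisfied, so patient's share is 30% × $971 = $291.30. Patient owes $291.30 (running OOP $1685.90). Plan pays $971 − $291.30 = $679.70.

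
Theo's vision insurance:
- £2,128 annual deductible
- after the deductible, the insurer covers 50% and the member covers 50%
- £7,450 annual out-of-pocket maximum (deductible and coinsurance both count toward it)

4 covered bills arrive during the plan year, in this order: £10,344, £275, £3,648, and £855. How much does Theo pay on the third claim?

£1,076.50

Bill 1, £10,344: £2,128 finishes the deductible; £8,216 goes to coinsurance; coinsurance £8,216 × 50% = £4,108. Member pays £6,236; OOP now £6,236.
Bill 2, £275: deductible already satisfied, so member's share is 50% × £275 = £137.50. Member pays £137.50; OOP now £6,373.50.
Bill 3, £3,648: deductible already satisfied, so member's share is 50% × £3,648 = £1,824. Adding that to £6,373.50 gives £8,197.50, past the £7,450 cap; member pays only £7,450 − £6,373.50 = £1,076.50.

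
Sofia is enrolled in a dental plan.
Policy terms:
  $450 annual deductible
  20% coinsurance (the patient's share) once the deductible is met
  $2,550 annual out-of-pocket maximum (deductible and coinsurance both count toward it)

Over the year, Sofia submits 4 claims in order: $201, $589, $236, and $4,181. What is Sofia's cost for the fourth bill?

Bill 1, $201: all of it applies to the deductible. Patient pays $201; OOP now $201.
Bill 2, $589: $249 finishes the deductible; $340 goes to coinsurance; 20% of $340 = $68. Patient pays $317; OOP now $518.
Bill 3, $236: 20% coinsurance on $236 = $47.20. Cost to patient: $47.20. OOP to date $565.20.
Bill 4, $4,181: deductible met; 20% of $4,181 = $836.20. Patient owes $836.20 (running OOP $1,401.40).

$836.20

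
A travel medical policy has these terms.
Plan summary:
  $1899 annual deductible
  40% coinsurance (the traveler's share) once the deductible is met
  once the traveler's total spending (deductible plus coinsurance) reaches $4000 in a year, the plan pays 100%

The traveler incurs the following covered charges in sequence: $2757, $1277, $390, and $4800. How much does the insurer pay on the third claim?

Bill 1, $2757: $1899 to deductible, leaving $858; 40% of $858 = $343.20. Cost to traveler: $2242.20. OOP to date $2242.20. Plan pays $2757 − $2242.20 = $514.80.
Bill 2, $1277: deductible already satisfied, so traveler's share is 40% × $1277 = $510.80. Traveler owes $510.80 (running OOP $2753). Insurer: $1277 − $510.80 = $766.20.
Bill 3, $390: 40% coinsurance on $390 = $156. Traveler pays $156; OOP now $2909. Insurer: $390 − $156 = $234.

$234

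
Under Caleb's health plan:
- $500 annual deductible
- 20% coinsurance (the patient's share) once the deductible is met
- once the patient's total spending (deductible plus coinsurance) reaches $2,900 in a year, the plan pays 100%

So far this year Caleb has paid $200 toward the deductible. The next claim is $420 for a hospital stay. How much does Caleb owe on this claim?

$324

$200 of the $500 deductible is already met, leaving $300.
After the $300 deductible portion, $420 − $300 = $120 is subject to coinsurance.
Coinsurance: $120 × 20% = $24.
So the patient owes $300 + $24 = $324 before any cap.
Cumulative spending $200 + $324 = $524 stays under the $2,900 maximum.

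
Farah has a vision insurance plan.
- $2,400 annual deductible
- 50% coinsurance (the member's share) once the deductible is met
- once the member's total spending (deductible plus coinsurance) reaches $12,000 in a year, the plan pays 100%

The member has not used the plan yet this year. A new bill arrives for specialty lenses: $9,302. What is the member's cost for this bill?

$5,851

Nothing has been paid toward the $2,400 deductible, so the first $2,400 of this charge is applied there.
The remaining $6,902 (= $9,302 − $2,400) moves to coinsurance.
Coinsurance: $6,902 × 50% = $3,451.
So the member owes $2,400 + $3,451 = $5,851 before any cap.
Cumulative spending $0 + $5,851 = $5,851 stays under the $12,000 maximum.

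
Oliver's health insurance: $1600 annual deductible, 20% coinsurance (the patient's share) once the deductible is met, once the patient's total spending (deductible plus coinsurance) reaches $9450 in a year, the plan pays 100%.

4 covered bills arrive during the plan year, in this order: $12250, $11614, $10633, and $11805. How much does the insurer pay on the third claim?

Bill 1, $12250: $1600 finishes the deductible; $10650 goes to coinsurance; coinsurance $10650 × 20% = $2130. Patient owes $3730 (running OOP $3730). Insurer: $12250 − $3730 = $8520.
Bill 2, $11614: deductible met; 20% of $11614 = $2322.80. Patient owes $2322.80 (running OOP $6052.80). Plan pays $11614 − $2322.80 = $9291.20.
Bill 3, $10633: deductible already satisfied, so patient's share is 20% × $10633 = $2126.60. Patient pays $2126.60; OOP now $8179.40. Insurer: $10633 − $2126.60 = $8506.40.

$8506.40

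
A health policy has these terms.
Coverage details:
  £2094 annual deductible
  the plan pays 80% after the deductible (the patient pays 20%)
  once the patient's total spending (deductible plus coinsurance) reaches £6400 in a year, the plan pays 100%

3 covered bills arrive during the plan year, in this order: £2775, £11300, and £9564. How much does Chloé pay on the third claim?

£1909.80

Claim 1 (£2775): deductible takes £2094, £681 remains; coinsurance £681 × 20% = £136.20. Patient owes £2230.20 (running OOP £2230.20).
Claim 2 (£11300): 20% coinsurance on £11300 = £2260. Patient owes £2260 (running OOP £4490.20).
Claim 3 (£9564): 20% coinsurance on £9564 = £1912.80. OOP would hit £6403 > £6400, so the cap limits the patient to £6400 − £4490.20 = £1909.80.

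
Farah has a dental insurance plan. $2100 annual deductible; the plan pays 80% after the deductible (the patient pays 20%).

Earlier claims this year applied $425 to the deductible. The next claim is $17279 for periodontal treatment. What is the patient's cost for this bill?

Deductible still to meet: $2100 − $425 = $1675.
That leaves $17279 − $1675 = $15604 for coinsurance.
Coinsurance: $15604 × 20% = $3120.80.
That puts the patient's cost at $1675 + $3120.80 = $4795.80.

$4795.80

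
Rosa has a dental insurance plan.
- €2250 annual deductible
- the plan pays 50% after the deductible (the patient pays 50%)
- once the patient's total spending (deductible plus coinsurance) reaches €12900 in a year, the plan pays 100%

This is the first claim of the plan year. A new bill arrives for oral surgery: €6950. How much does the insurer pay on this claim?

The full €2250 deductible is still open; €2250 of this bill applies to it.
The remaining €4700 (= €6950 − €2250) moves to coinsurance.
50% of €4700 = €2350 falls to the patient.
So the patient owes €2250 + €2350 = €4600 before any cap.
Cumulative spending €0 + €4600 = €4600 stays under the €12900 maximum.
Insurer pays the balance: €6950 − €4600 = €2350.

€2350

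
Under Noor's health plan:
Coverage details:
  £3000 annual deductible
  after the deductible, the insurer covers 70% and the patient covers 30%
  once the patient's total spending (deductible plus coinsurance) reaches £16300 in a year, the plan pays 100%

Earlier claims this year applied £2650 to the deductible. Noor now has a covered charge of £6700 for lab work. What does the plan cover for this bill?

Deductible still to meet: £3000 − £2650 = £350.
That leaves £6700 − £350 = £6350 for coinsurance.
Patient's 30% share of £6350 is £1905.
Patient responsibility before any cap: £350 + £1905 = £2255.
Year-to-date out-of-pocket becomes £2650 + £2255 = £4905, still under the £16300 maximum, so no cap applies.
The insurer covers the remainder: £6700 − £2255 = £4445.

£4445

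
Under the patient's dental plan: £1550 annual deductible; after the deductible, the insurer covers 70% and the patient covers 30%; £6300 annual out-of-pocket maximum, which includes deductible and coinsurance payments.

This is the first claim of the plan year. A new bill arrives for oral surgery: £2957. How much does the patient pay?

The full £1550 deductible is still open; £1550 of this bill applies to it.
After the £1550 deductible portion, £2957 − £1550 = £1407 is subject to coinsurance.
Patient's 30% share of £1407 is £422.10.
Patient responsibility before any cap: £1550 + £422.10 = £1972.10.
Total out-of-pocket so far would be £0 + £1972.10 = £1972.10, below the £6300 cap — no reduction.

£1972.10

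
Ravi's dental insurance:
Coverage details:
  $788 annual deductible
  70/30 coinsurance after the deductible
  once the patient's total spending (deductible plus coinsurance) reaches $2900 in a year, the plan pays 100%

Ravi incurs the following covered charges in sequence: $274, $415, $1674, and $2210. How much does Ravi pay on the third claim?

$571.50

#1 ($274): all of it applies to the deductible. Patient owes $274 (running OOP $274).
#2 ($415): fully absorbed by the deductible. Cost to patient: $415. OOP to date $689.
#3 ($1674): $99 finishes the deductible; $1575 goes to coinsurance; patient's 30% is $472.50. Cost to patient: $571.50. OOP to date $1260.50.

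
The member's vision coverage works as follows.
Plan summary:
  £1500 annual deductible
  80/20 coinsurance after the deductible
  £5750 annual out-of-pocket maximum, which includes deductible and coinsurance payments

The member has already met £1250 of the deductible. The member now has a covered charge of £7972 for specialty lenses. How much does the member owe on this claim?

Deductible still to meet: £1500 − £1250 = £250.
That leaves £7972 − £250 = £7722 for coinsurance.
Coinsurance: £7722 × 20% = £1544.40.
That puts the member's cost at £250 + £1544.40 = £1794.40 before any cap.
Cumulative spending £1250 + £1794.40 = £3044.40 stays under the £5750 maximum.

£1794.40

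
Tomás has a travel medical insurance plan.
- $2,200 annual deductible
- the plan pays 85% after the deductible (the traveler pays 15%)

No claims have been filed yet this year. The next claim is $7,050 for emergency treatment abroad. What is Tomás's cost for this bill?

Deductible not yet touched, so the first $2,200 of the bill goes to the deductible.
That leaves $7,050 − $2,200 = $4,850 for coinsurance.
15% of $4,850 = $727.50 falls to the traveler.
So the traveler owes $2,200 + $727.50 = $2,927.50.

$2,927.50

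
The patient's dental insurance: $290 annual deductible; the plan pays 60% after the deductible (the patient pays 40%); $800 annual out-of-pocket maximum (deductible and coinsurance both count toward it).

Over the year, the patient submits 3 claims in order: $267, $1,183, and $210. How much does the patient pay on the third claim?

$46

#1 ($267): fully absorbed by the deductible. Patient pays $267; OOP now $267.
#2 ($1,183): $23 finishes the deductible; $1,160 goes to coinsurance; 40% of $1,160 = $464. Patient pays $487; OOP now $754.
#3 ($210): deductible already satisfied, so patient's share is 40% × $210 = $84. OOP would hit $838 > $800, so the cap limits the patient to $800 − $754 = $46.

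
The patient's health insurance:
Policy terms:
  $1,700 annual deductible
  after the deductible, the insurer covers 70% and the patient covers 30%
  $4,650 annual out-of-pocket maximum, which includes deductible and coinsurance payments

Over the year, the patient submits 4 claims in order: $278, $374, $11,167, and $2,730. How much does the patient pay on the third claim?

Claim 1 — $278: fully absorbed by the deductible. Patient pays $278; OOP now $278.
Claim 2 — $374: all of it applies to the deductible. Patient pays $374; OOP now $652.
Claim 3 — $11,167: $1,048 to deductible, leaving $10,119; 30% of $10,119 = $3,035.70. Together that's $1,048 + $3,035.70 = $4,083.70. That would push OOP to $4,735.70, over the $4,650 cap, so patient pays $4,650 − $652 = $3,998.

$3,998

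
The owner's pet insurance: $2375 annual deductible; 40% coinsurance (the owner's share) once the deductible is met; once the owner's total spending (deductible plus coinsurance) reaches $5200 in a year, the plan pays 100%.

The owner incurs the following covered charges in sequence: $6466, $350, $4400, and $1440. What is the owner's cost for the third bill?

$1048.60

Claim 1 ($6466): $2375 to deductible, leaving $4091; coinsurance $4091 × 40% = $1636.40. Owner owes $4011.40 (running OOP $4011.40).
Claim 2 ($350): deductible already satisfied, so owner's share is 40% × $350 = $140. Owner owes $140 (running OOP $4151.40).
Claim 3 ($4400): deductible already satisfied, so owner's share is 40% × $4400 = $1760. OOP would hit $5911.40 > $5200, so the cap limits the owner to $5200 − $4151.40 = $1048.60.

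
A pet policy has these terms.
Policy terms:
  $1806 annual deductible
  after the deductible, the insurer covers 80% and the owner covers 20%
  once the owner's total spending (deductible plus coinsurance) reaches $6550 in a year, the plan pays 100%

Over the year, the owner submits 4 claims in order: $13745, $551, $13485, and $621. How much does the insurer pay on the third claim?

Claim 1 — $13745: $1806 finishes the deductible; $11939 goes to coinsurance; coinsurance $11939 × 20% = $2387.80. Owner owes $4193.80 (running OOP $4193.80). Plan pays $13745 − $4193.80 = $9551.20.
Claim 2 — $551: 20% coinsurance on $551 = $110.20. Cost to owner: $110.20. OOP to date $4304. Plan pays $551 − $110.20 = $440.80.
Claim 3 — $13485: deductible already satisfied, so owner's share is 20% × $13485 = $2697. OOP would hit $7001 > $6550, so the cap limits the owner to $6550 − $4304 = $2246. Plan pays $13485 − $2246 = $11239.

$11239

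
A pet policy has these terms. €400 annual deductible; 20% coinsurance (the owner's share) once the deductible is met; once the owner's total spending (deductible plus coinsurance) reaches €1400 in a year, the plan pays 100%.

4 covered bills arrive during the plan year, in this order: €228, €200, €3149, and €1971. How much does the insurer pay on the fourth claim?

€1606.40

Bill 1, €228: fully absorbed by the deductible. Owner owes €228 (running OOP €228). Insurer: €228 − €228 = €0.
Bill 2, €200: €172 to deductible, leaving €28; 20% of €28 = €5.60. Owner owes €177.60 (running OOP €405.60). Insurer: €200 − €177.60 = €22.40.
Bill 3, €3149: deductible already satisfied, so owner's share is 20% × €3149 = €629.80. Owner owes €629.80 (running OOP €1035.40). Insurer: €3149 − €629.80 = €2519.20.
Bill 4, €1971: deductible already satisfied, so owner's share is 20% × €1971 = €394.20. That would push OOP to €1429.60, over the €1400 cap, so owner pays €1400 − €1035.40 = €364.60. Plan pays €1971 − €364.60 = €1606.40.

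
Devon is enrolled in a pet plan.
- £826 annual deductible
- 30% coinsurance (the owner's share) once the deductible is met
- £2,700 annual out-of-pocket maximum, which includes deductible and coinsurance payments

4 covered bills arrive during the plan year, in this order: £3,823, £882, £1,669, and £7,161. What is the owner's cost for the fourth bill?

Claim 1 (£3,823): deductible takes £826, £2,997 remains; owner's 30% is £899.10. Cost to owner: £1,725.10. OOP to date £1,725.10.
Claim 2 (£882): deductible met; 30% of £882 = £264.60. Cost to owner: £264.60. OOP to date £1,989.70.
Claim 3 (£1,669): 30% coinsurance on £1,669 = £500.70. Owner owes £500.70 (running OOP £2,490.40).
Claim 4 (£7,161): deductible met; 30% of £7,161 = £2,148.30. OOP would hit £4,638.70 > £2,700, so the cap limits the owner to £2,700 − £2,490.40 = £209.60.

£209.60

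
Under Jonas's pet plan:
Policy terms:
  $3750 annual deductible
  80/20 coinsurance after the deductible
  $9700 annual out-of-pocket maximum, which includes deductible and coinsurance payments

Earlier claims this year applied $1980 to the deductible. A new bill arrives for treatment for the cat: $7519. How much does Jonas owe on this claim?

Remaining deductible: $3750 − $1980 = $1770.
The remaining $5749 (= $7519 − $1770) moves to coinsurance.
20% of $5749 = $1149.80 falls to the owner.
That puts the owner's cost at $1770 + $1149.80 = $2919.80 before any cap.
Cumulative spending $1980 + $2919.80 = $4899.80 stays under the $9700 maximum.

$2919.80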